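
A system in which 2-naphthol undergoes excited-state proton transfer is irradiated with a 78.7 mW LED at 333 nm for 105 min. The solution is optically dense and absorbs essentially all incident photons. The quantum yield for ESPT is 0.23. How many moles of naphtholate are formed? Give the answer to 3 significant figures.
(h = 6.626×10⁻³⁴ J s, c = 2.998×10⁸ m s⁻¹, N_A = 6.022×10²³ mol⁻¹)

Photon energy at 333 nm: hc/λ = (6.626×10⁻³⁴)(2.998×10⁸)/(333×10⁻⁹) = 5.965×10⁻¹⁹ J.
Energy delivered: (78.7 mW)(6300 s) = 495.8 J.
Photons incident: 495.8 / 5.965×10⁻¹⁹ = 8.312×10²⁰, i.e. 8.312×10²⁰/6.022×10²³ = 0.001380 mol.
Product: Φ × n_abs = 0.23 × 0.001380 = 3.174×10⁻⁴ mol.

3.17×10⁻⁴ mol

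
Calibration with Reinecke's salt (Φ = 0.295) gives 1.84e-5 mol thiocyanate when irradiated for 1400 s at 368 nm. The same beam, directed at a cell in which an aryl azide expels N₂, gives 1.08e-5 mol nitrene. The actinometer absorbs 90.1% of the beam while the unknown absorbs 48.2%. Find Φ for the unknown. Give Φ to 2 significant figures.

Photons absorbed by the actinometer: 1.84e-5 / 0.295 = 6.237e-5 mol.
Incident flux: 6.237e-5 / 0.901 = 6.922e-5 einstein.
Absorbed by unknown: 0.482 × 6.922e-5 = 3.336e-5 mol.
Φ(unknown) = 1.08e-5 / 3.336e-5 = 0.32.

Φ = 0.32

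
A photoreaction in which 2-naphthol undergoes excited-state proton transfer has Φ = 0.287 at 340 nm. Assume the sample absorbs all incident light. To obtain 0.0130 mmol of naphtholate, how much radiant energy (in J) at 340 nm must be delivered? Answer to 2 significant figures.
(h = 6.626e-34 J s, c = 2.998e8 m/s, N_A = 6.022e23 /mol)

16 J

Product: 0.0130 mmol = 1.30e-5 mol.
Photons that must be absorbed: 1.30e-5 / 0.287 = 4.530e-5 mol.
Photon energy: hc/λ = 5.843e-19 J; per mole, 3.519e5 J mol⁻¹.
Energy required: 4.530e-5 × 3.519e5 = 16 J.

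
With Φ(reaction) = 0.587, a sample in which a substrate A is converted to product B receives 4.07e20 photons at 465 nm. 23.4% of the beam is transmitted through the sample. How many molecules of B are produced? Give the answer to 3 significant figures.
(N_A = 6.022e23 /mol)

1.83e20 molecules

Moles of photons: 4.07e20 / 6.022e23 = 6.759e-4 mol.
Fraction absorbed: 1 − 23.4/100 = 0.7660.
Photons absorbed: 0.7660 × 6.759e-4 = 5.177e-4 mol.
Product: Φ × n_abs = 0.587 × 5.177e-4 = 3.039e-4 mol.
As a count: 3.039e-4 × 6.022e23 = 1.83e20.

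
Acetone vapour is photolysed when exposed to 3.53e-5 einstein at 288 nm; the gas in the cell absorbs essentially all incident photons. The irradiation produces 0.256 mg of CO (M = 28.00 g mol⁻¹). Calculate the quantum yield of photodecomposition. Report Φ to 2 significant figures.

Product: 0.256 mg / 28.00 g mol⁻¹ = 9.143e-6 mol.
Φ = 9.143e-6 mol / 3.53e-5 mol photons = 0.26.

Φ = 0.26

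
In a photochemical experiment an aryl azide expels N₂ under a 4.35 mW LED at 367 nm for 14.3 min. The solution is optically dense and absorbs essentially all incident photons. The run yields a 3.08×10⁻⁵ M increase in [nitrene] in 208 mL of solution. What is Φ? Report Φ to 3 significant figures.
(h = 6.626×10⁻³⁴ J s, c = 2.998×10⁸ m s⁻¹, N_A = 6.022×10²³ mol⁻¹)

Φ = 0.559

Product: (3.08×10⁻⁵ M)(0.208 L) = 6.406×10⁻⁶ mol.
Photon energy at 367 nm: hc/λ = (6.626×10⁻³⁴)(2.998×10⁸)/(367×10⁻⁹) = 5.413×10⁻¹⁹ J.
Energy delivered: (4.35 mW)(858 s) = 3.732 J.
Photons incident: 3.732 / 5.413×10⁻¹⁹ = 6.895×10¹⁸, i.e. 6.895×10¹⁸/6.022×10²³ = 1.145×10⁻⁵ mol.
Φ = 6.406×10⁻⁶ mol / 1.145×10⁻⁵ mol photons = 0.559.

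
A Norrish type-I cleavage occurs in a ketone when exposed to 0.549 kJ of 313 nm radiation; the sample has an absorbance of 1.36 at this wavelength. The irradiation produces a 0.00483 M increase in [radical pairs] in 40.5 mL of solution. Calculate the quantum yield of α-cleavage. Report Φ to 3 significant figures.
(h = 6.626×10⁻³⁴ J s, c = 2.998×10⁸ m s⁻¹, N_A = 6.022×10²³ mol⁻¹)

Φ = 0.142

Product: (0.00483 M)(0.0405 L) = 1.956×10⁻⁴ mol.
Photon energy at 313 nm: hc/λ = (6.626×10⁻³⁴)(2.998×10⁸)/(313×10⁻⁹) = 6.347×10⁻¹⁹ J.
Incident energy: 0.549 kJ = 549 J.
Photons incident: 549 / 6.347×10⁻¹⁹ = 8.650×10²⁰, i.e. 8.650×10²⁰/6.022×10²³ = 0.001436 mol.
Fraction absorbed: 1 − 10^(−1.36) = 0.9563.
Photons absorbed: 0.9563 × 0.001436 = 0.001373 mol.
Φ = 1.956×10⁻⁴ mol / 0.001373 mol photons = 0.142.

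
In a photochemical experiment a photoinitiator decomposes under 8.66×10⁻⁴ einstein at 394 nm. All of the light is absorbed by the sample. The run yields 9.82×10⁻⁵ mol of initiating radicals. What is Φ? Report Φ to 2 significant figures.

Φ = 0.11

Φ = 9.82×10⁻⁵ mol / 8.66×10⁻⁴ mol photons = 0.11.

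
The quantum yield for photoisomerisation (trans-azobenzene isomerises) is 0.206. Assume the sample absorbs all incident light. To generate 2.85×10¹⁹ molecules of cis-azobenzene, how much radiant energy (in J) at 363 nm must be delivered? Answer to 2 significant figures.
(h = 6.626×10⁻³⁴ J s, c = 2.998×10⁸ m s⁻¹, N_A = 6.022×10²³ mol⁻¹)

Product: 2.85×10¹⁹ / 6.022×10²³ = 4.733×10⁻⁵ mol.
Photons that must be absorbed: 4.733×10⁻⁵ / 0.206 = 2.298×10⁻⁴ mol.
Photon energy: hc/λ = 5.472×10⁻¹⁹ J; per mole, 3.295×10⁵ J mol⁻¹.
Energy required: 2.298×10⁻⁴ × 3.295×10⁵ = 76 J.

76 J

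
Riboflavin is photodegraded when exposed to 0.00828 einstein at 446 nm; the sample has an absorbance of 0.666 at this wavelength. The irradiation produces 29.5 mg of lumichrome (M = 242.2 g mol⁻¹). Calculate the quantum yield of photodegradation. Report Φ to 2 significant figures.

Φ = 0.019

Product: 29.5 mg / 242.2 g mol⁻¹ = 1.218e-4 mol.
Fraction absorbed: 1 − 10^(−0.666) = 0.7842.
Photons absorbed: 0.7842 × 0.00828 = 0.006493 mol.
Φ = 1.218e-4 mol / 0.006493 mol photons = 0.019.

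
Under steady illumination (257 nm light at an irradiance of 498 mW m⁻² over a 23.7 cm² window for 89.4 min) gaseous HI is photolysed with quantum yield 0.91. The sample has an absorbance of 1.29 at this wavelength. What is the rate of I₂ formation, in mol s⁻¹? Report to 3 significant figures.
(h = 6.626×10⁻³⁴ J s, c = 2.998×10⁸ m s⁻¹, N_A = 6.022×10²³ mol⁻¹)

2.19×10⁻⁹ mol s⁻¹

Photon energy at 257 nm: hc/λ = (6.626×10⁻³⁴)(2.998×10⁸)/(257×10⁻⁹) = 7.729×10⁻¹⁹ J.
Energy delivered: (498 mW m⁻²)(23.7×10⁻⁴ m²)(5364 s) = 6.331 J.
Photons incident: 6.331 / 7.729×10⁻¹⁹ = 8.191×10¹⁸, i.e. 8.191×10¹⁸/6.022×10²³ = 1.360×10⁻⁵ mol.
Fraction absorbed: 1 − 10^(−1.29) = 0.9487.
Photons absorbed: 0.9487 × 1.360×10⁻⁵ = 1.290×10⁻⁵ mol.
Product formed: 0.91 × 1.290×10⁻⁵ = 1.174×10⁻⁵ mol.
Rate: 1.174×10⁻⁵ / 5364 s = 2.19×10⁻⁹ mol s⁻¹.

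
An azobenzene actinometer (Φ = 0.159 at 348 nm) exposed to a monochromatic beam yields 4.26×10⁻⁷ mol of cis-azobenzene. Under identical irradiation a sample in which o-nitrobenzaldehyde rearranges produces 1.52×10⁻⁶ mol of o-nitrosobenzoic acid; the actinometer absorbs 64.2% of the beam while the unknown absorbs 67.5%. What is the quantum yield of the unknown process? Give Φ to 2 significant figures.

Φ = 0.54

Photons absorbed by the actinometer: 4.26×10⁻⁷ / 0.159 = 2.679×10⁻⁶ mol.
Incident flux: 2.679×10⁻⁶ / 0.642 = 4.173×10⁻⁶ einstein.
Absorbed by unknown: 0.675 × 4.173×10⁻⁶ = 2.817×10⁻⁶ mol.
Φ(unknown) = 1.52×10⁻⁶ / 2.817×10⁻⁶ = 0.54.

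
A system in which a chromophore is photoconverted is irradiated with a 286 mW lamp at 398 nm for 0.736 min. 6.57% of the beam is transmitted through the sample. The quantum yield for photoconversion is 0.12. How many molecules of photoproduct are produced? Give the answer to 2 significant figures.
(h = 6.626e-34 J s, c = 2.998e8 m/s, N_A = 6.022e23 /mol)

Photon energy at 398 nm: hc/λ = (6.626e-34)(2.998e8)/(398e-9) = 4.991e-19 J.
Energy delivered: (286 mW)(44.16 s) = 12.63 J.
Photons incident: 12.63 / 4.991e-19 = 2.531e19, i.e. 2.531e19/6.022e23 = 4.203e-5 mol.
Fraction absorbed: 1 − 6.57/100 = 0.9343.
Photons absorbed: 0.9343 × 4.203e-5 = 3.927e-5 mol.
Product: Φ × n_abs = 0.12 × 3.927e-5 = 4.712e-6 mol.
As a count: 4.712e-6 × 6.022e23 = 2.8e18.

2.8e18 molecules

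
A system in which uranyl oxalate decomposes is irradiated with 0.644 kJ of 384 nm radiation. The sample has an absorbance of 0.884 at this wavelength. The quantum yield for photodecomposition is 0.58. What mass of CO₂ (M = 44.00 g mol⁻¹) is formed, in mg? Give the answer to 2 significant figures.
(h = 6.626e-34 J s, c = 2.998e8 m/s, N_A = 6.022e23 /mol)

Photon energy at 384 nm: hc/λ = (6.626e-34)(2.998e8)/(384e-9) = 5.173e-19 J.
Incident energy: 0.644 kJ = 644 J.
Photons incident: 644 / 5.173e-19 = 1.245e21, i.e. 1.245e21/6.022e23 = 0.002067 mol.
Fraction absorbed: 1 − 10^(−0.884) = 0.8694.
Photons absorbed: 0.8694 × 0.002067 = 0.001797 mol.
Product: Φ × n_abs = 0.58 × 0.001797 = 0.001042 mol.
Mass: 0.001042 × 44.00 = 0.04585 g = 46 mg.

46 mg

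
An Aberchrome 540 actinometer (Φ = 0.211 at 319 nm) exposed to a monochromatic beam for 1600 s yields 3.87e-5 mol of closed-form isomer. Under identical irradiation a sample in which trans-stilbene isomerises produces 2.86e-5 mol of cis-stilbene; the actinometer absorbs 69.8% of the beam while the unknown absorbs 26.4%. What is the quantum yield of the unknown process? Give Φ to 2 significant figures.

Φ = 0.41

Photons absorbed by the actinometer: 3.87e-5 / 0.211 = 1.834e-4 mol.
Incident flux: 1.834e-4 / 0.698 = 2.628e-4 einstein.
Absorbed by unknown: 0.264 × 2.628e-4 = 6.938e-5 mol.
Φ(unknown) = 2.86e-5 / 6.938e-5 = 0.41.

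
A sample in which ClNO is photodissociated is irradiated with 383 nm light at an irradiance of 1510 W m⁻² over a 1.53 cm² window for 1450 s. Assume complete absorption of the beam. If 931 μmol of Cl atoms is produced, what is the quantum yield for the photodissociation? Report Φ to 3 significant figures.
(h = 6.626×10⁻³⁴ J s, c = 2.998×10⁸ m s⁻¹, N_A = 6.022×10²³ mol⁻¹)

Product: 931 μmol = 9.31×10⁻⁴ mol.
Photon energy at 383 nm: hc/λ = (6.626×10⁻³⁴)(2.998×10⁸)/(383×10⁻⁹) = 5.187×10⁻¹⁹ J.
Energy delivered: (1510 W m⁻²)(1.53×10⁻⁴ m²)(1450 s) = 335.0 J.
Photons incident: 335.0 / 5.187×10⁻¹⁹ = 6.458×10²⁰, i.e. 6.458×10²⁰/6.022×10²³ = 0.001072 mol.
Φ = 9.31×10⁻⁴ mol / 0.001072 mol photons = 0.868.

Φ = 0.868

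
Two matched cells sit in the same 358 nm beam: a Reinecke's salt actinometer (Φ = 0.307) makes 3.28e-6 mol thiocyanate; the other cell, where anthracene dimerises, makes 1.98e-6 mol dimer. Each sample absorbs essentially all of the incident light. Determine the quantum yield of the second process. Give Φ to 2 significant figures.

Photons absorbed by the actinometer: 3.28e-6 / 0.307 = 1.068e-5 mol.
Φ(unknown) = 1.98e-6 / 1.068e-5 = 0.19.

Φ = 0.19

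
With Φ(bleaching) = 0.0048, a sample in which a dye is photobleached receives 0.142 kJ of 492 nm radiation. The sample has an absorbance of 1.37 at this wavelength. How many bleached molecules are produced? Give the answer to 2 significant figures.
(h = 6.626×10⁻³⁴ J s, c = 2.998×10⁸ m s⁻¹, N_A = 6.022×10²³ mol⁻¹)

Photon energy at 492 nm: hc/λ = (6.626×10⁻³⁴)(2.998×10⁸)/(492×10⁻⁹) = 4.038×10⁻¹⁹ J.
Incident energy: 0.142 kJ = 142 J.
Photons incident: 142 / 4.038×10⁻¹⁹ = 3.517×10²⁰, i.e. 3.517×10²⁰/6.022×10²³ = 5.840×10⁻⁴ mol.
Fraction absorbed: 1 − 10^(−1.37) = 0.9573.
Photons absorbed: 0.9573 × 5.840×10⁻⁴ = 5.591×10⁻⁴ mol.
Product: Φ × n_abs = 0.0048 × 5.591×10⁻⁴ = 2.684×10⁻⁶ mol.
As a count: 2.684×10⁻⁶ × 6.022×10²³ = 1.6×10¹⁸.

1.6×10¹⁸ bleached molecules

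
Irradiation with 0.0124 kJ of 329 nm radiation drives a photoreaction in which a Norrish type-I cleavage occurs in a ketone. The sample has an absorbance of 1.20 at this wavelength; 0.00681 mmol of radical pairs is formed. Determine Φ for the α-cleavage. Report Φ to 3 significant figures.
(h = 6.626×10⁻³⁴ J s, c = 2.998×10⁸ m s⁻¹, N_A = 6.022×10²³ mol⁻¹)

Product: 0.00681 mmol = 6.81×10⁻⁶ mol.
Photon energy at 329 nm: hc/λ = (6.626×10⁻³⁴)(2.998×10⁸)/(329×10⁻⁹) = 6.038×10⁻¹⁹ J.
Incident energy: 0.0124 kJ = 12.4 J.
Photons incident: 12.4 / 6.038×10⁻¹⁹ = 2.054×10¹⁹, i.e. 2.054×10¹⁹/6.022×10²³ = 3.411×10⁻⁵ mol.
Fraction absorbed: 1 − 10^(−1.20) = 0.9369.
Photons absorbed: 0.9369 × 3.411×10⁻⁵ = 3.196×10⁻⁵ mol.
Φ = 6.81×10⁻⁶ mol / 3.196×10⁻⁵ mol photons = 0.213.

Φ = 0.213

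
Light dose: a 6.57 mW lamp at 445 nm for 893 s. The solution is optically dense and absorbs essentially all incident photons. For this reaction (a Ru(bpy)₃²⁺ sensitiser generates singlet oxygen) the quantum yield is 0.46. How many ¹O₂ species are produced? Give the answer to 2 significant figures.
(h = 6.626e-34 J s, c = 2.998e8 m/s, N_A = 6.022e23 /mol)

6.0e18 species

Photon energy at 445 nm: hc/λ = (6.626e-34)(2.998e8)/(445e-9) = 4.464e-19 J.
Energy delivered: (6.57 mW)(893 s) = 5.867 J.
Photons incident: 5.867 / 4.464e-19 = 1.314e19, i.e. 1.314e19/6.022e23 = 2.182e-5 mol.
Product: Φ × n_abs = 0.46 × 2.182e-5 = 1.004e-5 mol.
As a count: 1.004e-5 × 6.022e23 = 6.0e18.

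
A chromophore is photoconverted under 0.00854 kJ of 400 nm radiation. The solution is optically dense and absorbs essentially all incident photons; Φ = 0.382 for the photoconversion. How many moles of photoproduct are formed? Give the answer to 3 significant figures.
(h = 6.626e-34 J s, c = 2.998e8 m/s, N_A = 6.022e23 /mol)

1.09e-5 mol

Photon energy at 400 nm: hc/λ = (6.626e-34)(2.998e8)/(400e-9) = 4.966e-19 J.
Incident energy: 0.00854 kJ = 8.54 J.
Photons incident: 8.54 / 4.966e-19 = 1.720e19, i.e. 1.720e19/6.022e23 = 2.856e-5 mol.
Product: Φ × n_abs = 0.382 × 2.856e-5 = 1.091e-5 mol.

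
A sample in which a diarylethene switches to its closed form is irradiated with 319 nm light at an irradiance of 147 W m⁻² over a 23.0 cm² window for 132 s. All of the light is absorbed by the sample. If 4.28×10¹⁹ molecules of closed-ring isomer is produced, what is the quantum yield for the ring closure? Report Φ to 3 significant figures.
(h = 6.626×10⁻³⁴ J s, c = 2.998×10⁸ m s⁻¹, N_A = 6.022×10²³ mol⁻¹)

Product: 4.28×10¹⁹ / 6.022×10²³ = 7.107×10⁻⁵ mol.
Photon energy at 319 nm: hc/λ = (6.626×10⁻³⁴)(2.998×10⁸)/(319×10⁻⁹) = 6.227×10⁻¹⁹ J.
Energy delivered: (147 W m⁻²)(23.0×10⁻⁴ m²)(132 s) = 44.63 J.
Photons incident: 44.63 / 6.227×10⁻¹⁹ = 7.167×10¹⁹, i.e. 7.167×10¹⁹/6.022×10²³ = 1.190×10⁻⁴ mol.
Φ = 7.107×10⁻⁵ mol / 1.190×10⁻⁴ mol photons = 0.597.

Φ = 0.597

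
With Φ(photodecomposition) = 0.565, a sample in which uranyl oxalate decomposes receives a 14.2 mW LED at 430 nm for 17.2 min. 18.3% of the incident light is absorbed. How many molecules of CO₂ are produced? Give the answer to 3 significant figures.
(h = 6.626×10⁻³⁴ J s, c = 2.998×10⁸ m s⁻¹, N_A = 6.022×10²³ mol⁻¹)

Photon energy at 430 nm: hc/λ = (6.626×10⁻³⁴)(2.998×10⁸)/(430×10⁻⁹) = 4.620×10⁻¹⁹ J.
Energy delivered: (14.2 mW)(1032 s) = 14.65 J.
Photons incident: 14.65 / 4.620×10⁻¹⁹ = 3.171×10¹⁹, i.e. 3.171×10¹⁹/6.022×10²³ = 5.266×10⁻⁵ mol.
Photons absorbed: 0.183 × 5.266×10⁻⁵ = 9.637×10⁻⁶ mol.
Product: Φ × n_abs = 0.565 × 9.637×10⁻⁶ = 5.445×10⁻⁶ mol.
As a count: 5.445×10⁻⁶ × 6.022×10²³ = 3.28×10¹⁸.

3.28×10¹⁸ molecules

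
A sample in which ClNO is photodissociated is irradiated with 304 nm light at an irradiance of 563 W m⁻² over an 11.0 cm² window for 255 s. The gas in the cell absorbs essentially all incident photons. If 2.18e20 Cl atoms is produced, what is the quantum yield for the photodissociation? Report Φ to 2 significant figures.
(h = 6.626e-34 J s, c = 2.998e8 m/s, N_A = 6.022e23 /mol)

Product: 2.18e20 / 6.022e23 = 3.620e-4 mol.
Photon energy at 304 nm: hc/λ = (6.626e-34)(2.998e8)/(304e-9) = 6.534e-19 J.
Energy delivered: (563 W m⁻²)(11.0e-4 m²)(255 s) = 157.9 J.
Photons incident: 157.9 / 6.534e-19 = 2.417e20, i.e. 2.417e20/6.022e23 = 4.014e-4 mol.
Φ = 3.620e-4 mol / 4.014e-4 mol photons = 0.90.

Φ = 0.90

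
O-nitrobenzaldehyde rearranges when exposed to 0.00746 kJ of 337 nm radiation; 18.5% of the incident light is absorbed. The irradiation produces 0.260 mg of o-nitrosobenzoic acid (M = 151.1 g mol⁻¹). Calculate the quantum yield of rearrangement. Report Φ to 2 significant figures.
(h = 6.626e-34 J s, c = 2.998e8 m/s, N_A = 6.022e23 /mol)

Φ = 0.44

Product: 0.260 mg / 151.1 g mol⁻¹ = 1.721e-6 mol.
Photon energy at 337 nm: hc/λ = (6.626e-34)(2.998e8)/(337e-9) = 5.895e-19 J.
Incident energy: 0.00746 kJ = 7.46 J.
Photons incident: 7.46 / 5.895e-19 = 1.265e19, i.e. 1.265e19/6.022e23 = 2.101e-5 mol.
Photons absorbed: 0.185 × 2.101e-5 = 3.887e-6 mol.
Φ = 1.721e-6 mol / 3.887e-6 mol photons = 0.44.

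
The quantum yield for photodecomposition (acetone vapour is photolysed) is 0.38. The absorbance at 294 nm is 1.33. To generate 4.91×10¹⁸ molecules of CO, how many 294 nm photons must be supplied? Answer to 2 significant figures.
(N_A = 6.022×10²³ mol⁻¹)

Product: 4.91×10¹⁸ / 6.022×10²³ = 8.153×10⁻⁶ mol.
Photons that must be absorbed: 8.153×10⁻⁶ / 0.38 = 2.146×10⁻⁵ mol.
Fraction absorbed: 1 − 10^(−1.33) = 0.9532.
Incident photons needed: 2.146×10⁻⁵ / 0.9532 = 2.251×10⁻⁵ mol.
Photon count: 2.251×10⁻⁵ × 6.022×10²³ = 1.4×10¹⁹.

1.4×10¹⁹ photons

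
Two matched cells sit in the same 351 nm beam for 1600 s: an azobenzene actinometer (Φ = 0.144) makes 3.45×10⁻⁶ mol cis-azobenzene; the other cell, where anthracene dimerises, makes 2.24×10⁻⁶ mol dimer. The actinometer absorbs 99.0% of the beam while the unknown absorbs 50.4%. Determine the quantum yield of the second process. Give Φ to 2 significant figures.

Photons absorbed by the actinometer: 3.45×10⁻⁶ / 0.144 = 2.396×10⁻⁵ mol.
Incident flux: 2.396×10⁻⁵ / 0.990 = 2.420×10⁻⁵ einstein.
Absorbed by unknown: 0.504 × 2.420×10⁻⁵ = 1.220×10⁻⁵ mol.
Φ(unknown) = 2.24×10⁻⁶ / 1.220×10⁻⁵ = 0.18.

Φ = 0.18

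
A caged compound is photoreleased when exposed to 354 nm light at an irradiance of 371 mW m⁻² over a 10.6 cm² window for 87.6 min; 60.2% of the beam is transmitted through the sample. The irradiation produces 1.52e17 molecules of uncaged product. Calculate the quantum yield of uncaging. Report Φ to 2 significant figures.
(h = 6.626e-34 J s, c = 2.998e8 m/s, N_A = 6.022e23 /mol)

Φ = 0.10

Product: 1.52e17 / 6.022e23 = 2.524e-7 mol.
Photon energy at 354 nm: hc/λ = (6.626e-34)(2.998e8)/(354e-9) = 5.612e-19 J.
Energy delivered: (371 mW m⁻²)(10.6e-4 m²)(5256 s) = 2.067 J.
Photons incident: 2.067 / 5.612e-19 = 3.683e18, i.e. 3.683e18/6.022e23 = 6.116e-6 mol.
Fraction absorbed: 1 − 60.2/100 = 0.3980.
Photons absorbed: 0.3980 × 6.116e-6 = 2.434e-6 mol.
Φ = 2.524e-7 mol / 2.434e-6 mol photons = 0.10.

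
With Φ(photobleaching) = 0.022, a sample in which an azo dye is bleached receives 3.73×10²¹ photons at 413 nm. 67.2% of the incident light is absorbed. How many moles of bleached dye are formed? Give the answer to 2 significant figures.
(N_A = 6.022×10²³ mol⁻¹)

Moles of photons: 3.73×10²¹ / 6.022×10²³ = 0.006194 mol.
Photons absorbed: 0.672 × 0.006194 = 0.004162 mol.
Product: Φ × n_abs = 0.022 × 0.004162 = 9.156×10⁻⁵ mol.

9.2×10⁻⁵ mol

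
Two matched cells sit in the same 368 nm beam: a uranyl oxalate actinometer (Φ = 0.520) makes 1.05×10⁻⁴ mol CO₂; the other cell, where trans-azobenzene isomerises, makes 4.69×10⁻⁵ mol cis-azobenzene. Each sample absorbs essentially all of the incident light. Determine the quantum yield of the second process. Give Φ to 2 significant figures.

Photons absorbed by the actinometer: 1.05×10⁻⁴ / 0.520 = 2.019×10⁻⁴ mol.
Φ(unknown) = 4.69×10⁻⁵ / 2.019×10⁻⁴ = 0.23.

Φ = 0.23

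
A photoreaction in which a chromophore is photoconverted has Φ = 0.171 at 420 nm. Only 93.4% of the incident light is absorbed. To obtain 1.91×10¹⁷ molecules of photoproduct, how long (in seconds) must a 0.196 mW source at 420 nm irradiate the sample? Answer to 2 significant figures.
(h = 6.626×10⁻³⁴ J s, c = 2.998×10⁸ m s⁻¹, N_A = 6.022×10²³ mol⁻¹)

Product: 1.91×10¹⁷ / 6.022×10²³ = 3.172×10⁻⁷ mol.
Photons that must be absorbed: 3.172×10⁻⁷ / 0.171 = 1.855×10⁻⁶ mol.
Incident photons needed: 1.855×10⁻⁶ / 0.934 = 1.986×10⁻⁶ mol.
Photon energy: hc/λ = 4.730×10⁻¹⁹ J; per mole, 2.848×10⁵ J mol⁻¹.
Energy required: 1.986×10⁻⁶ × 2.848×10⁵ = 0.5656 J.
Time: 0.5656 J / 0.000196 W = 2900 s.

t ≈ 2900 s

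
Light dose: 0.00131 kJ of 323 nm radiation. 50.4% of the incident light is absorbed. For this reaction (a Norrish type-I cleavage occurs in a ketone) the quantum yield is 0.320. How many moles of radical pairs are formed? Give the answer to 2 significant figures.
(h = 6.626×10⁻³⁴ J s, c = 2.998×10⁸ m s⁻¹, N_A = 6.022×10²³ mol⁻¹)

Photon energy at 323 nm: hc/λ = (6.626×10⁻³⁴)(2.998×10⁸)/(323×10⁻⁹) = 6.150×10⁻¹⁹ J.
Incident energy: 0.00131 kJ = 1.31 J.
Photons incident: 1.31 / 6.150×10⁻¹⁹ = 2.130×10¹⁸, i.e. 2.130×10¹⁸/6.022×10²³ = 3.537×10⁻⁶ mol.
Photons absorbed: 0.504 × 3.537×10⁻⁶ = 1.783×10⁻⁶ mol.
Product: Φ × n_abs = 0.320 × 1.783×10⁻⁶ = 5.706×10⁻⁷ mol.

5.7×10⁻⁷ mol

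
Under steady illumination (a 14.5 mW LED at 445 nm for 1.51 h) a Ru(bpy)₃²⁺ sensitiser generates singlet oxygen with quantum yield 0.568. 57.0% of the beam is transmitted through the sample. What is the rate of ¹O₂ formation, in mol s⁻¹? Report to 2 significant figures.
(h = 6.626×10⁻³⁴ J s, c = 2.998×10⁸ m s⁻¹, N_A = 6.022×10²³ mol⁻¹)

Photon energy at 445 nm: hc/λ = (6.626×10⁻³⁴)(2.998×10⁸)/(445×10⁻⁹) = 4.464×10⁻¹⁹ J.
Energy delivered: (14.5 mW)(5436 s) = 78.82 J.
Photons incident: 78.82 / 4.464×10⁻¹⁹ = 1.766×10²⁰, i.e. 1.766×10²⁰/6.022×10²³ = 2.933×10⁻⁴ mol.
Fraction absorbed: 1 − 57.0/100 = 0.4300.
Photons absorbed: 0.4300 × 2.933×10⁻⁴ = 1.261×10⁻⁴ mol.
Product formed: 0.568 × 1.261×10⁻⁴ = 7.162×10⁻⁵ mol.
Rate: 7.162×10⁻⁵ / 5436 s = 1.3×10⁻⁸ mol s⁻¹.

1.3×10⁻⁸ mol s⁻¹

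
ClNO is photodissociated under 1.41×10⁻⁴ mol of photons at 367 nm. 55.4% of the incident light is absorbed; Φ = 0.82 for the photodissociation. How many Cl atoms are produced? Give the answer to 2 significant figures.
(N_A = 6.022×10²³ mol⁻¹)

Photons absorbed: 0.554 × 1.41×10⁻⁴ = 7.811×10⁻⁵ mol.
Product: Φ × n_abs = 0.82 × 7.811×10⁻⁵ = 6.405×10⁻⁵ mol.
As a count: 6.405×10⁻⁵ × 6.022×10²³ = 3.9×10¹⁹.

3.9×10¹⁹ atoms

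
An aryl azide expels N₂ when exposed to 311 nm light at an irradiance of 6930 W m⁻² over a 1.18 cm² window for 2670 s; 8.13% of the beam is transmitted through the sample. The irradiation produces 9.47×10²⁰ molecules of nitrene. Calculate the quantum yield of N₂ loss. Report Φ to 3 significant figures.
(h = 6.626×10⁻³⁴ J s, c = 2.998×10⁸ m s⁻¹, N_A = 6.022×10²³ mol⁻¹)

Product: 9.47×10²⁰ / 6.022×10²³ = 0.001573 mol.
Photon energy at 311 nm: hc/λ = (6.626×10⁻³⁴)(2.998×10⁸)/(311×10⁻⁹) = 6.387×10⁻¹⁹ J.
Energy delivered: (6930 W m⁻²)(1.18×10⁻⁴ m²)(2670 s) = 2183 J.
Photons incident: 2183 / 6.387×10⁻¹⁹ = 3.418×10²¹, i.e. 3.418×10²¹/6.022×10²³ = 0.005676 mol.
Fraction absorbed: 1 − 8.13/100 = 0.9187.
Photons absorbed: 0.9187 × 0.005676 = 0.005215 mol.
Φ = 0.001573 mol / 0.005215 mol photons = 0.302.

Φ = 0.302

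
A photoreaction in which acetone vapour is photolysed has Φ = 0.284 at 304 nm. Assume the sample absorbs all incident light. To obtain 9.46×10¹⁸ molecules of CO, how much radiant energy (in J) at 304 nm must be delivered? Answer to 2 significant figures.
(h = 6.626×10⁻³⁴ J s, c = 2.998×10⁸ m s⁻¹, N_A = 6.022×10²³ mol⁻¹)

Product: 9.46×10¹⁸ / 6.022×10²³ = 1.571×10⁻⁵ mol.
Photons that must be absorbed: 1.571×10⁻⁵ / 0.284 = 5.532×10⁻⁵ mol.
Photon energy: hc/λ = 6.534×10⁻¹⁹ J; per mole, 3.935×10⁵ J mol⁻¹.
Energy required: 5.532×10⁻⁵ × 3.935×10⁵ = 22 J.

22 J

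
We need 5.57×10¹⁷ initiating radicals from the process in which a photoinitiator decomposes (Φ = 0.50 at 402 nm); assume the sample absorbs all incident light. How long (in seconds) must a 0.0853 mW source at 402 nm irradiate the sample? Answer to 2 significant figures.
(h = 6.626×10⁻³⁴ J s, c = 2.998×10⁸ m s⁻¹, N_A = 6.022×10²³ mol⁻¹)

Product: 5.57×10¹⁷ / 6.022×10²³ = 9.249×10⁻⁷ mol.
Photons that must be absorbed: 9.249×10⁻⁷ / 0.50 = 1.850×10⁻⁶ mol.
Photon energy: hc/λ = 4.941×10⁻¹⁹ J; per mole, 2.975×10⁵ J mol⁻¹.
Energy required: 1.850×10⁻⁶ × 2.975×10⁵ = 0.5504 J.
Time: 0.5504 J / 8.53e-05 W = 6500 s.

t ≈ 6500 s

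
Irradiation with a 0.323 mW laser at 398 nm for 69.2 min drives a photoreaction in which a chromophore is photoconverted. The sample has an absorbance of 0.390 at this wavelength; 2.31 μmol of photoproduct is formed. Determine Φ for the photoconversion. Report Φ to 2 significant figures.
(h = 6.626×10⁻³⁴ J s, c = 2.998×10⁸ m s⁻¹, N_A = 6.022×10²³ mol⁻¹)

Φ = 0.87

Product: 2.31 μmol = 2.31×10⁻⁶ mol.
Photon energy at 398 nm: hc/λ = (6.626×10⁻³⁴)(2.998×10⁸)/(398×10⁻⁹) = 4.991×10⁻¹⁹ J.
Energy delivered: (0.323 mW)(4152 s) = 1.341 J.
Photons incident: 1.341 / 4.991×10⁻¹⁹ = 2.687×10¹⁸, i.e. 2.687×10¹⁸/6.022×10²³ = 4.462×10⁻⁶ mol.
Fraction absorbed: 1 − 10^(−0.390) = 0.5926.
Photons absorbed: 0.5926 × 4.462×10⁻⁶ = 2.644×10⁻⁶ mol.
Φ = 2.31×10⁻⁶ mol / 2.644×10⁻⁶ mol photons = 0.87.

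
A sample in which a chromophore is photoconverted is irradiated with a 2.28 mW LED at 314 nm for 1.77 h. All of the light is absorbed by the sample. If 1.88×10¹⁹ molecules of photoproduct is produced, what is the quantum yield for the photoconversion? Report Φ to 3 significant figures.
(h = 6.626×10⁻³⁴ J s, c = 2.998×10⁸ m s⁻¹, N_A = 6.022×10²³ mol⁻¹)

Φ = 0.819

Product: 1.88×10¹⁹ / 6.022×10²³ = 3.122×10⁻⁵ mol.
Photon energy at 314 nm: hc/λ = (6.626×10⁻³⁴)(2.998×10⁸)/(314×10⁻⁹) = 6.326×10⁻¹⁹ J.
Energy delivered: (2.28 mW)(6372 s) = 14.53 J.
Photons incident: 14.53 / 6.326×10⁻¹⁹ = 2.297×10¹⁹, i.e. 2.297×10¹⁹/6.022×10²³ = 3.814×10⁻⁵ mol.
Φ = 3.122×10⁻⁵ mol / 3.814×10⁻⁵ mol photons = 0.819.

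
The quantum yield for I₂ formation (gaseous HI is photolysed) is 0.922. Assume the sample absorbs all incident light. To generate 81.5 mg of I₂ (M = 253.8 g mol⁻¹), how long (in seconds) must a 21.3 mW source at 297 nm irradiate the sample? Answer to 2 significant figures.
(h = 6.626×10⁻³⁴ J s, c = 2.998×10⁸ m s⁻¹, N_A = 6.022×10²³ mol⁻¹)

Product: 81.5 mg / 253.8 g mol⁻¹ = 3.211×10⁻⁴ mol.
Photons that must be absorbed: 3.211×10⁻⁴ / 0.922 = 3.483×10⁻⁴ mol.
Photon energy: hc/λ = 6.688×10⁻¹⁹ J; per mole, 4.028×10⁵ J mol⁻¹.
Energy required: 3.483×10⁻⁴ × 4.028×10⁵ = 140.3 J.
Time: 140.3 J / 0.0213 W = 6600 s.

t ≈ 6600 s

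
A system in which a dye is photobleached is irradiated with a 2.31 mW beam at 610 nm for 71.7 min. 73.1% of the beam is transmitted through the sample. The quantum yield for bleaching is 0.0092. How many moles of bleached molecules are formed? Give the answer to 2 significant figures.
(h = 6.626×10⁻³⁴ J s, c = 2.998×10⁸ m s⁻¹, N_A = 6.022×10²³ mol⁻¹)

Photon energy at 610 nm: hc/λ = (6.626×10⁻³⁴)(2.998×10⁸)/(610×10⁻⁹) = 3.257×10⁻¹⁹ J.
Energy delivered: (2.31 mW)(4302 s) = 9.938 J.
Photons incident: 9.938 / 3.257×10⁻¹⁹ = 3.051×10¹⁹, i.e. 3.051×10¹⁹/6.022×10²³ = 5.066×10⁻⁵ mol.
Fraction absorbed: 1 − 73.1/100 = 0.2690.
Photons absorbed: 0.2690 × 5.066×10⁻⁵ = 1.363×10⁻⁵ mol.
Product: Φ × n_abs = 0.0092 × 1.363×10⁻⁵ = 1.254×10⁻⁷ mol.

1.3×10⁻⁷ mol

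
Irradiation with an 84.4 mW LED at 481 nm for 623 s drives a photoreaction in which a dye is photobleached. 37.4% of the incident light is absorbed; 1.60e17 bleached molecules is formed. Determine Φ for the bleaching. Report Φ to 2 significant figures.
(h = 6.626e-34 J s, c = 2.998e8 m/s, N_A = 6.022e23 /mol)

Φ = 0.0034

Product: 1.60e17 / 6.022e23 = 2.657e-7 mol.
Photon energy at 481 nm: hc/λ = (6.626e-34)(2.998e8)/(481e-9) = 4.130e-19 J.
Energy delivered: (84.4 mW)(623 s) = 52.58 J.
Photons incident: 52.58 / 4.130e-19 = 1.273e20, i.e. 1.273e20/6.022e23 = 2.114e-4 mol.
Photons absorbed: 0.374 × 2.114e-4 = 7.906e-5 mol.
Φ = 2.657e-7 mol / 7.906e-5 mol photons = 0.0034.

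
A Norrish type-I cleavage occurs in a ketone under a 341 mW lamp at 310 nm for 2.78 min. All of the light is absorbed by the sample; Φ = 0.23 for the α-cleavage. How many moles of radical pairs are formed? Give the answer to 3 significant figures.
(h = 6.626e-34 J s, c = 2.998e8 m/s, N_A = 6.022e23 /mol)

Photon energy at 310 nm: hc/λ = (6.626e-34)(2.998e8)/(310e-9) = 6.408e-19 J.
Energy delivered: (341 mW)(166.8 s) = 56.88 J.
Photons incident: 56.88 / 6.408e-19 = 8.876e19, i.e. 8.876e19/6.022e23 = 1.474e-4 mol.
Product: Φ × n_abs = 0.23 × 1.474e-4 = 3.390e-5 mol.

3.39e-5 mol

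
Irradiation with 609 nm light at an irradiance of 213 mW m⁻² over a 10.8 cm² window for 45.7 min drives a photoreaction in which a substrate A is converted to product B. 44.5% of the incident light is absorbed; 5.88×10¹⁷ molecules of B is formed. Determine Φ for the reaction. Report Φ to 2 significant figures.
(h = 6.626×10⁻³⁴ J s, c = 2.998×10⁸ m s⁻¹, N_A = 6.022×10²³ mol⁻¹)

Product: 5.88×10¹⁷ / 6.022×10²³ = 9.764×10⁻⁷ mol.
Photon energy at 609 nm: hc/λ = (6.626×10⁻³⁴)(2.998×10⁸)/(609×10⁻⁹) = 3.262×10⁻¹⁹ J.
Energy delivered: (213 mW m⁻²)(10.8×10⁻⁴ m²)(2742 s) = 0.6308 J.
Photons incident: 0.6308 / 3.262×10⁻¹⁹ = 1.934×10¹⁸, i.e. 1.934×10¹⁸/6.022×10²³ = 3.212×10⁻⁶ mol.
Photons absorbed: 0.445 × 3.212×10⁻⁶ = 1.429×10⁻⁶ mol.
Φ = 9.764×10⁻⁷ mol / 1.429×10⁻⁶ mol photons = 0.68.

Φ = 0.68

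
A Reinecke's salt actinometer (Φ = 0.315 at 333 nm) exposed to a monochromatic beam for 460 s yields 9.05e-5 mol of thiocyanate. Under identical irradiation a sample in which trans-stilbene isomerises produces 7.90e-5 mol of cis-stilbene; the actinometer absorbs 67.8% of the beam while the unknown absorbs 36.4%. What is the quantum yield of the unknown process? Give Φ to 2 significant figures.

Φ = 0.51

Photons absorbed by the actinometer: 9.05e-5 / 0.315 = 2.873e-4 mol.
Incident flux: 2.873e-4 / 0.678 = 4.237e-4 einstein.
Absorbed by unknown: 0.364 × 4.237e-4 = 1.542e-4 mol.
Φ(unknown) = 7.90e-5 / 1.542e-4 = 0.51.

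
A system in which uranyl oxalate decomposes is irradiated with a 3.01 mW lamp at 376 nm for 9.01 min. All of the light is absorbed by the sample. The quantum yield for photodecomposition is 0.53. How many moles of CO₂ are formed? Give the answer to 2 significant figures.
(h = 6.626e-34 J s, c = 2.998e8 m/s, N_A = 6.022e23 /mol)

2.7e-6 mol

Photon energy at 376 nm: hc/λ = (6.626e-34)(2.998e8)/(376e-9) = 5.283e-19 J.
Energy delivered: (3.01 mW)(540.6 s) = 1.627 J.
Photons incident: 1.627 / 5.283e-19 = 3.080e18, i.e. 3.080e18/6.022e23 = 5.115e-6 mol.
Product: Φ × n_abs = 0.53 × 5.115e-6 = 2.711e-6 mol.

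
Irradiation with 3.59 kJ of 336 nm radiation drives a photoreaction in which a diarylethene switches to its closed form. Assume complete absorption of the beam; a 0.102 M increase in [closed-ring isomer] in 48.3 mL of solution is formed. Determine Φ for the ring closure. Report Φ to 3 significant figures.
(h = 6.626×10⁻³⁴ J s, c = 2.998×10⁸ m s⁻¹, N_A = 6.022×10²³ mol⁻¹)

Product: (0.102 M)(0.0483 L) = 0.004927 mol.
Photon energy at 336 nm: hc/λ = (6.626×10⁻³⁴)(2.998×10⁸)/(336×10⁻⁹) = 5.912×10⁻¹⁹ J.
Incident energy: 3.59 kJ = 3590 J.
Photons incident: 3590 / 5.912×10⁻¹⁹ = 6.072×10²¹, i.e. 6.072×10²¹/6.022×10²³ = 0.01008 mol.
Φ = 0.004927 mol / 0.01008 mol photons = 0.489.

Φ = 0.489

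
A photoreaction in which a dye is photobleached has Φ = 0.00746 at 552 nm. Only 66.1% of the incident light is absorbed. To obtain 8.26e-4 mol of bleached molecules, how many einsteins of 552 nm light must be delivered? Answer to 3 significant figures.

0.168 einstein

Photons that must be absorbed: 8.26e-4 / 0.00746 = 0.1107 mol.
Incident photons needed: 0.1107 / 0.661 = 0.1675 mol.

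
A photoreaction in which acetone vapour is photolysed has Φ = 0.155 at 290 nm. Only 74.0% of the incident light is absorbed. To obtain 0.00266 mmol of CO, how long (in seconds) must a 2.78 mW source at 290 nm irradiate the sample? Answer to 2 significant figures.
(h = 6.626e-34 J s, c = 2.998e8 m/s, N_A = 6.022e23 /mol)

t ≈ 3400 s

Product: 0.00266 mmol = 2.66e-6 mol.
Photons that must be absorbed: 2.66e-6 / 0.155 = 1.716e-5 mol.
Incident photons needed: 1.716e-5 / 0.740 = 2.319e-5 mol.
Photon energy: hc/λ = 6.850e-19 J; per mole, 4.125e5 J mol⁻¹.
Energy required: 2.319e-5 × 4.125e5 = 9.566 J.
Time: 9.566 J / 0.00278 W = 3400 s.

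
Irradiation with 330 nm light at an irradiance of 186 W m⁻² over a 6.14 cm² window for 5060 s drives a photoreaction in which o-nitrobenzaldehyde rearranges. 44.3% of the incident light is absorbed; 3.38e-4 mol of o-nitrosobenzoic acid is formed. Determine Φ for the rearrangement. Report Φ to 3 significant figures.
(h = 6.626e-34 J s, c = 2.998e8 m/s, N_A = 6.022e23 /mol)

Photon energy at 330 nm: hc/λ = (6.626e-34)(2.998e8)/(330e-9) = 6.020e-19 J.
Energy delivered: (186 W m⁻²)(6.14e-4 m²)(5060 s) = 577.9 J.
Photons incident: 577.9 / 6.020e-19 = 9.600e20, i.e. 9.600e20/6.022e23 = 0.001594 mol.
Photons absorbed: 0.443 × 0.001594 = 7.061e-4 mol.
Φ = 3.38e-4 mol / 7.061e-4 mol photons = 0.479.

Φ = 0.479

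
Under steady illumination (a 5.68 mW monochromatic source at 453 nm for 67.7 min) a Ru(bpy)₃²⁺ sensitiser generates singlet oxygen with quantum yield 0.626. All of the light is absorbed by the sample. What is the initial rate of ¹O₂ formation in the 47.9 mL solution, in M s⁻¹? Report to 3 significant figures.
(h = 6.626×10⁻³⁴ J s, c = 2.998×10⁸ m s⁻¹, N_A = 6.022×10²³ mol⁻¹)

2.81×10⁻⁷ M s⁻¹

Photon energy at 453 nm: hc/λ = (6.626×10⁻³⁴)(2.998×10⁸)/(453×10⁻⁹) = 4.385×10⁻¹⁹ J.
Energy delivered: (5.68 mW)(4062 s) = 23.07 J.
Photons incident: 23.07 / 4.385×10⁻¹⁹ = 5.261×10¹⁹, i.e. 5.261×10¹⁹/6.022×10²³ = 8.736×10⁻⁵ mol.
Product formed: 0.626 × 8.736×10⁻⁵ = 5.469×10⁻⁵ mol.
Rate: 5.469×10⁻⁵ mol / (4062 s × 0.0479 L) = 2.81×10⁻⁷ M s⁻¹.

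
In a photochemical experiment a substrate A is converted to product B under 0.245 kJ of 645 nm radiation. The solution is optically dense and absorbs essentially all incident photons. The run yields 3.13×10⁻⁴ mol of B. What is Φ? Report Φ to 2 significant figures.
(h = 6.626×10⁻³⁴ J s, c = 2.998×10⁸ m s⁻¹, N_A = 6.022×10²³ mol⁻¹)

Φ = 0.24

Photon energy at 645 nm: hc/λ = (6.626×10⁻³⁴)(2.998×10⁸)/(645×10⁻⁹) = 3.080×10⁻¹⁹ J.
Incident energy: 0.245 kJ = 245 J.
Photons incident: 245 / 3.080×10⁻¹⁹ = 7.955×10²⁰, i.e. 7.955×10²⁰/6.022×10²³ = 0.001321 mol.
Φ = 3.13×10⁻⁴ mol / 0.001321 mol photons = 0.24.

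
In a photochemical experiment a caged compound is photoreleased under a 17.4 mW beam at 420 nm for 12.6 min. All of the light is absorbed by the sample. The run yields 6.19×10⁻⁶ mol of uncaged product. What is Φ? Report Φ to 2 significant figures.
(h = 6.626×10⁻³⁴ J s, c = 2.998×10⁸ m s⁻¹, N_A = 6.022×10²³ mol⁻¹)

Φ = 0.13

Photon energy at 420 nm: hc/λ = (6.626×10⁻³⁴)(2.998×10⁸)/(420×10⁻⁹) = 4.730×10⁻¹⁹ J.
Energy delivered: (17.4 mW)(756 s) = 13.15 J.
Photons incident: 13.15 / 4.730×10⁻¹⁹ = 2.780×10¹⁹, i.e. 2.780×10¹⁹/6.022×10²³ = 4.616×10⁻⁵ mol.
Φ = 6.19×10⁻⁶ mol / 4.616×10⁻⁵ mol photons = 0.13.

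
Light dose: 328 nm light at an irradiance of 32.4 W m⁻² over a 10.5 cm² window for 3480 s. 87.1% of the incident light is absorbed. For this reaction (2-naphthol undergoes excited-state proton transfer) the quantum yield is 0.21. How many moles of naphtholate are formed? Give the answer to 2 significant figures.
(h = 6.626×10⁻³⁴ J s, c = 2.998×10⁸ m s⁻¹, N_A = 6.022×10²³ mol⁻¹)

5.9×10⁻⁵ mol

Photon energy at 328 nm: hc/λ = (6.626×10⁻³⁴)(2.998×10⁸)/(328×10⁻⁹) = 6.056×10⁻¹⁹ J.
Energy delivered: (32.4 W m⁻²)(10.5×10⁻⁴ m²)(3480 s) = 118.4 J.
Photons incident: 118.4 / 6.056×10⁻¹⁹ = 1.955×10²⁰, i.e. 1.955×10²⁰/6.022×10²³ = 3.246×10⁻⁴ mol.
Photons absorbed: 0.871 × 3.246×10⁻⁴ = 2.827×10⁻⁴ mol.
Product: Φ × n_abs = 0.21 × 2.827×10⁻⁴ = 5.937×10⁻⁵ mol.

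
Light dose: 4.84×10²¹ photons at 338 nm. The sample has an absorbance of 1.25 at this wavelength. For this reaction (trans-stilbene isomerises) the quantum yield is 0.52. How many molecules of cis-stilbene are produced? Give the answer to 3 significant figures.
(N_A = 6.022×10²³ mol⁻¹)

2.38×10²¹ molecules

Moles of photons: 4.84×10²¹ / 6.022×10²³ = 0.008037 mol.
Fraction absorbed: 1 − 10^(−1.25) = 0.9438.
Photons absorbed: 0.9438 × 0.008037 = 0.007585 mol.
Product: Φ × n_abs = 0.52 × 0.007585 = 0.003944 mol.
As a count: 0.003944 × 6.022×10²³ = 2.38×10²¹.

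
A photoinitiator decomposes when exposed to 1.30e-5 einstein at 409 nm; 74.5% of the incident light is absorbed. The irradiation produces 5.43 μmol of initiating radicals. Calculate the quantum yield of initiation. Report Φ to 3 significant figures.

Product: 5.43 μmol = 5.43e-6 mol.
Photons absorbed: 0.745 × 1.30e-5 = 9.685e-6 mol.
Φ = 5.43e-6 mol / 9.685e-6 mol photons = 0.561.

Φ = 0.561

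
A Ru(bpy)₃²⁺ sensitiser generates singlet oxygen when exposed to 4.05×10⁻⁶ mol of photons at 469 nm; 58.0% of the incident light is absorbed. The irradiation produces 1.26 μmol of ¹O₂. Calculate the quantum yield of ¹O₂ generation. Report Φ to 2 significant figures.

Φ = 0.54

Product: 1.26 μmol = 1.26×10⁻⁶ mol.
Photons absorbed: 0.580 × 4.05×10⁻⁶ = 2.349×10⁻⁶ mol.
Φ = 1.26×10⁻⁶ mol / 2.349×10⁻⁶ mol photons = 0.54.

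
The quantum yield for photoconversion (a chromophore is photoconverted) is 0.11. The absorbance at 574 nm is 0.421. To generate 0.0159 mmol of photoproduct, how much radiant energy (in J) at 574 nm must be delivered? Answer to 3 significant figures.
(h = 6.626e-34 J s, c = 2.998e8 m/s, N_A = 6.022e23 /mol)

48.5 J

Product: 0.0159 mmol = 1.59e-5 mol.
Photons that must be absorbed: 1.59e-5 / 0.11 = 1.445e-4 mol.
Fraction absorbed: 1 − 10^(−0.421) = 0.6207.
Incident photons needed: 1.445e-4 / 0.6207 = 2.328e-4 mol.
Photon energy: hc/λ = 3.461e-19 J; per mole, 2.084e5 J mol⁻¹.
Energy required: 2.328e-4 × 2.084e5 = 48.5 J.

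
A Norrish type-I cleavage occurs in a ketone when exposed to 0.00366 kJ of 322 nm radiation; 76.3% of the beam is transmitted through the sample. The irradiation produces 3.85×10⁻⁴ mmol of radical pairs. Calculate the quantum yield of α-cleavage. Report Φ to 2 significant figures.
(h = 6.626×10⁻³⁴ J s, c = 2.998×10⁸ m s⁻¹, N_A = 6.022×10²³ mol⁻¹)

Φ = 0.16

Product: 3.85×10⁻⁴ mmol = 3.85×10⁻⁷ mol.
Photon energy at 322 nm: hc/λ = (6.626×10⁻³⁴)(2.998×10⁸)/(322×10⁻⁹) = 6.169×10⁻¹⁹ J.
Incident energy: 0.00366 kJ = 3.66 J.
Photons incident: 3.66 / 6.169×10⁻¹⁹ = 5.933×10¹⁸, i.e. 5.933×10¹⁸/6.022×10²³ = 9.852×10⁻⁶ mol.
Fraction absorbed: 1 − 76.3/100 = 0.2370.
Photons absorbed: 0.2370 × 9.852×10⁻⁶ = 2.335×10⁻⁶ mol.
Φ = 3.85×10⁻⁷ mol / 2.335×10⁻⁶ mol photons = 0.16.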